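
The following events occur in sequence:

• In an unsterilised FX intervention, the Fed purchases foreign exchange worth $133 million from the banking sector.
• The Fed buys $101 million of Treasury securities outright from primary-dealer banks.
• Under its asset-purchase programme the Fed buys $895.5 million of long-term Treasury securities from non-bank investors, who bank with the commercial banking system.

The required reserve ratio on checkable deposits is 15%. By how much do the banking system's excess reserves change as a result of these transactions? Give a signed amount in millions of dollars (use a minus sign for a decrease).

FX purchase $133 million: reserves +$133M, deposits 0.
OMO purchase (from banks) $101 million: reserves +$101M, deposits 0.
Asset purchase (from non-banks) $895.5 million: reserves +$895.5M, deposits +$895.5M.
Totals: Δreserves = +$1129.5M, Δdeposits = +$895.5M.
Δrequired reserves = 15% × +$895.5M = +$134.325M.
Δexcess reserves = Δreserves − Δrequired = +$1129.5M − (+$134.325M) = +$995.175 million.

+$995.175 million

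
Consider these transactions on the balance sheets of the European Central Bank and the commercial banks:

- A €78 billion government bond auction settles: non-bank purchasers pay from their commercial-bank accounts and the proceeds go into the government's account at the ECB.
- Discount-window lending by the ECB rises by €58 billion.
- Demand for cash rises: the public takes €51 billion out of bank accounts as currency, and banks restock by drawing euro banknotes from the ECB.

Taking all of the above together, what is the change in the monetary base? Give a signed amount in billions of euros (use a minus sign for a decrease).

ECB balance sheet:
  Assets:      Loans to banks +€58B
  Liabilities: Bank reserves −€71B, Currency in circulation +€51B, Government deposits +€78B
Commercial banking system:
  Assets:      Reserves at CB −€71B
  Liabilities: Checkable deposits −€129B, Borrowings from CB +€58B
Monetary base = currency + reserves: +€51B + (−€71B) = -€20 billion.

-€20 billion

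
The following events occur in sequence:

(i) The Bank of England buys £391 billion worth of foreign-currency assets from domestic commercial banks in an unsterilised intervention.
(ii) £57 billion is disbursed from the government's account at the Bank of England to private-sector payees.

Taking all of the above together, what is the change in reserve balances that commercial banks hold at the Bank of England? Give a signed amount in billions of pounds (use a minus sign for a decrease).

+£448 billion

Bank of England balance sheet:
  Assets:      Foreign assets +£391B
  Liabilities: Bank reserves +£448B, Government deposits −£57B
So the change in reserve balances that commercial banks hold at the Bank of England is +£448 billion.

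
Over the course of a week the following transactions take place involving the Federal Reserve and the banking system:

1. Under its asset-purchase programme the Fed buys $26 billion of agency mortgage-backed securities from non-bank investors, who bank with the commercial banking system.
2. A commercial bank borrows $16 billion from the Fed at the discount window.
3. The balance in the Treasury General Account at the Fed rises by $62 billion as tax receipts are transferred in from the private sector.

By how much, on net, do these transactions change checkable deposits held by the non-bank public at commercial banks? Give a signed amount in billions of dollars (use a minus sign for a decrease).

-$36 billion

Asset purchase (from non-banks) $26 billion: non-bank counterparties' bank balances rise → +$26B.
Discount-window loan $16 billion: the counterparty is a bank, so public deposits are unchanged → 0.
Government account inflow $62 billion: non-bank counterparties' bank balances fall → −$62B.
Net: 26 + 0 − 62 = -$36 billion.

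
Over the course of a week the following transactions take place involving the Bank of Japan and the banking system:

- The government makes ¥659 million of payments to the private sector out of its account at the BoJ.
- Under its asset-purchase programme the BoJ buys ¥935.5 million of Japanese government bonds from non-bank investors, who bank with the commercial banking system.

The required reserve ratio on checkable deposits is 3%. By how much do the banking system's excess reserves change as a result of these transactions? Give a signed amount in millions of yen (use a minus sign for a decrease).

Government spending ¥659 million: reserves +¥659M, deposits +¥659M.
Asset purchase (from non-banks) ¥935.5 million: reserves +¥935.5M, deposits +¥935.5M.
Totals: Δreserves = +¥1594.5M, Δdeposits = +¥1594.5M.
Δrequired reserves = 3% × +¥1594.5M = +¥47.835M.
Δexcess reserves = Δreserves − Δrequired = +¥1594.5M − (+¥47.835M) = +¥1546.665 million.

+¥1546.665 million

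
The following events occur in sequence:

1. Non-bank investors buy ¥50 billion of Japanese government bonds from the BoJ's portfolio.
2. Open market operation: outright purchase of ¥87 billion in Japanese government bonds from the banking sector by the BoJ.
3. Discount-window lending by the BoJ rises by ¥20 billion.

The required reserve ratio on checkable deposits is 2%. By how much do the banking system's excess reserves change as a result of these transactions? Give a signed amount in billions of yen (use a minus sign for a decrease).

Asset sale (to non-banks) ¥50 billion: reserves −¥50B, deposits −¥50B.
OMO purchase (from banks) ¥87 billion: reserves +¥87B, deposits 0.
Discount-window loan ¥20 billion: reserves +¥20B, deposits 0.
Totals: Δreserves = +¥57B, Δdeposits = −¥50B.
Δrequired reserves = 2% × −¥50B = −¥1B.
Δexcess reserves = Δreserves − Δrequired = +¥57B − (−¥1B) = +¥58 billion.

+¥58 billion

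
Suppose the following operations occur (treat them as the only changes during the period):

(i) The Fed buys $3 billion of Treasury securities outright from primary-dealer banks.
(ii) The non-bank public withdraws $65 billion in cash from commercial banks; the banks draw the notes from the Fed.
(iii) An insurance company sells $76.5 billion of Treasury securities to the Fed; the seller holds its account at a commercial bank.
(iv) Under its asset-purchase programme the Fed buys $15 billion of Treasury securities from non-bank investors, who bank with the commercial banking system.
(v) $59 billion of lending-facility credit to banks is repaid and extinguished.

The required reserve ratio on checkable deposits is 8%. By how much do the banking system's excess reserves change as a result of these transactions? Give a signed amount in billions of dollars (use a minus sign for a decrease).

-$31.62 billion

OMO purchase (from banks) $3 billion: reserves +$3B, deposits 0.
Currency withdrawal $65 billion: reserves −$65B, deposits −$65B.
Asset purchase (from non-banks) $76.5 billion: reserves +$76.5B, deposits +$76.5B.
Asset purchase (from non-banks) $15 billion: reserves +$15B, deposits +$15B.
Discount-window repayment $59 billion: reserves −$59B, deposits 0.
Totals: Δreserves = −$29.5B, Δdeposits = +$26.5B.
Δrequired reserves = 8% × +$26.5B = +$2.12B.
Δexcess reserves = Δreserves − Δrequired = −$29.5B − (+$2.12B) = -$31.62 billion.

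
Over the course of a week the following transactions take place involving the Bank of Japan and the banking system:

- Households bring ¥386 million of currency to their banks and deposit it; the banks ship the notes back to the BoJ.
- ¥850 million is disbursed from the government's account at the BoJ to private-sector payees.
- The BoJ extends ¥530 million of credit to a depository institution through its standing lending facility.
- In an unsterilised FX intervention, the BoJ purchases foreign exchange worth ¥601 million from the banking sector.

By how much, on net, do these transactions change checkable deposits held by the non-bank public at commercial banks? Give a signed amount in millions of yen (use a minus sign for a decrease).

BoJ balance sheet:
  Assets:      Loans to banks +¥530M, Foreign assets +¥601M
  Liabilities: Bank reserves +¥2367M, Currency in circulation −¥386M, Government deposits −¥850M
Commercial banking system:
  Assets:      Reserves at CB +¥2367M, Foreign assets −¥601M
  Liabilities: Checkable deposits +¥1236M, Borrowings from CB +¥530M
So the change in checkable deposits held by the non-bank public at commercial banks is +¥1236 million.

+¥1236 million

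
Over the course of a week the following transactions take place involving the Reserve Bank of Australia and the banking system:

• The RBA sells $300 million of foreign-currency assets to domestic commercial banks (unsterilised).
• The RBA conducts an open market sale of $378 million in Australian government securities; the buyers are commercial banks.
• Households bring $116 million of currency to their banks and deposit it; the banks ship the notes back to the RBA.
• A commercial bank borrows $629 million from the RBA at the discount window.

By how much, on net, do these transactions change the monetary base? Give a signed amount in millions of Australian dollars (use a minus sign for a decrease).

-$49 million

RBA balance sheet:
  Assets:      Securities −$378M, Loans to banks +$629M, Foreign assets −$300M
  Liabilities: Bank reserves +$67M, Currency in circulation −$116M
Commercial banking system:
  Assets:      Reserves at CB +$67M, Securities +$378M, Foreign assets +$300M
  Liabilities: Checkable deposits +$116M, Borrowings from CB +$629M
Monetary base = currency + reserves: −$116M + (+$67M) = -$49 million.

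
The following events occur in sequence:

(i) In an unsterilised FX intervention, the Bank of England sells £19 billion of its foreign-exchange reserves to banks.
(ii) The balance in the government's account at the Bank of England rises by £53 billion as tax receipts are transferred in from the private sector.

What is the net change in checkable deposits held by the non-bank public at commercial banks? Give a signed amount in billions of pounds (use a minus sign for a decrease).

-£53 billion

FX sale £19 billion: the counterparty is a bank, so public deposits are unchanged → 0.
Government account inflow £53 billion: non-bank counterparties' bank balances fall → −£53B.
Net: 0 − 53 = -£53 billion.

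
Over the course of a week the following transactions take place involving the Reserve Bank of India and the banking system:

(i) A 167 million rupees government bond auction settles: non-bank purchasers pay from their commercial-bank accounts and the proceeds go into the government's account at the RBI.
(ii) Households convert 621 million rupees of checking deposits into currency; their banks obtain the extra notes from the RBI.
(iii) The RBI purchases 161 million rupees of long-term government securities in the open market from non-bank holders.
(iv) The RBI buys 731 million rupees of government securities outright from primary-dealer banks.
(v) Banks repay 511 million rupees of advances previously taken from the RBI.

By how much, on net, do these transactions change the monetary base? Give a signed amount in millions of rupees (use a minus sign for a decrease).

RBI balance sheet:
  Assets:      Securities +892M, Loans to banks −511M
  Liabilities: Bank reserves −407M, Currency in circulation +621M, Government deposits +167M
Monetary base = currency + reserves: +621M + (−407M) = +214 million.

+214 million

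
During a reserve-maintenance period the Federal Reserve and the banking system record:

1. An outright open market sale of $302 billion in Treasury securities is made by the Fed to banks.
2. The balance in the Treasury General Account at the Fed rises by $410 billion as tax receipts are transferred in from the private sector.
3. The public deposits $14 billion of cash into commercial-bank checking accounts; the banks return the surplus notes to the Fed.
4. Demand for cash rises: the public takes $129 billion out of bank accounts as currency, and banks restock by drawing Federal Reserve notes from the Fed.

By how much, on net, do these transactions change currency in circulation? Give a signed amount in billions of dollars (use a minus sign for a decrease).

+$115 billion

OMO sale (to banks) $302 billion: no currency enters or leaves circulation → 0.
Government account inflow $410 billion: no currency enters or leaves circulation → 0.
Currency deposit $14 billion: notes return to the central bank → −$14B.
Currency withdrawal $129 billion: notes leave the central bank → +$129B.
Net: 0 + 0 − 14 + 129 = +$115 billion.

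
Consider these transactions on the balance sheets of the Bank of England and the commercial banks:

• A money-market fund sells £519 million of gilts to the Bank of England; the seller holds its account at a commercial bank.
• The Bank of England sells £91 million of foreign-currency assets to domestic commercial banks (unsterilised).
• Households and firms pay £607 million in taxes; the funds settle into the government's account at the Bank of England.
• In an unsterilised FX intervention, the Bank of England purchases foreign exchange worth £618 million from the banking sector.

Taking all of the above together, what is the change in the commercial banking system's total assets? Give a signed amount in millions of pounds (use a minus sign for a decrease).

-£88 million

Bank of England balance sheet:
  Assets:      Securities +£519M, Foreign assets +£527M
  Liabilities: Bank reserves +£439M, Government deposits +£607M
Commercial banking system:
  Assets:      Reserves at CB +£439M, Foreign assets −£527M
  Liabilities: Checkable deposits −£88M
Change in total bank assets = -£88 million.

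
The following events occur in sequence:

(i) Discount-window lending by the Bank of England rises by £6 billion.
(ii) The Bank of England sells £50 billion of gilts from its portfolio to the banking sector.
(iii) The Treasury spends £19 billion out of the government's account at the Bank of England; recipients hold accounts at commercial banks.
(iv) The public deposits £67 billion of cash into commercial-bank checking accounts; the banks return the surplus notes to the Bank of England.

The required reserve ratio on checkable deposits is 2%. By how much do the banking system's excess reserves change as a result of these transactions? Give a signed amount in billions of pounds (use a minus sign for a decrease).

+£40.28 billion

Discount-window loan £6 billion: reserves +£6B, deposits 0.
OMO sale (to banks) £50 billion: reserves −£50B, deposits 0.
Government spending £19 billion: reserves +£19B, deposits +£19B.
Currency deposit £67 billion: reserves +£67B, deposits +£67B.
Totals: Δreserves = +£42B, Δdeposits = +£86B.
Δrequired reserves = 2% × +£86B = +£1.72B.
Δexcess reserves = Δreserves − Δrequired = +£42B − (+£1.72B) = +£40.28 billion.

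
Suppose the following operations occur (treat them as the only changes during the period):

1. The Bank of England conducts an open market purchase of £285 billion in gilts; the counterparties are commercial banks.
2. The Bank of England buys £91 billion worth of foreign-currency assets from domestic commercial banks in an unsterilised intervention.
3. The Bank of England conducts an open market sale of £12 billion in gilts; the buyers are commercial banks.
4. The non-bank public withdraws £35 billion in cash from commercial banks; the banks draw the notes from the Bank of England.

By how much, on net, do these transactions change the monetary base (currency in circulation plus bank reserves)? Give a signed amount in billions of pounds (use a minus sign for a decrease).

+£364 billion

OMO purchase (from banks) £285 billion: Bank of England balance sheet expands → +£285B.
FX purchase £91 billion: Bank of England balance sheet expands → +£91B.
OMO sale (to banks) £12 billion: Bank of England balance sheet contracts → −£12B.
Currency withdrawal £35 billion: just a shift between currency and reserves — both are base money → 0.
Net: 285 + 91 − 12 + 0 = +£364 billion.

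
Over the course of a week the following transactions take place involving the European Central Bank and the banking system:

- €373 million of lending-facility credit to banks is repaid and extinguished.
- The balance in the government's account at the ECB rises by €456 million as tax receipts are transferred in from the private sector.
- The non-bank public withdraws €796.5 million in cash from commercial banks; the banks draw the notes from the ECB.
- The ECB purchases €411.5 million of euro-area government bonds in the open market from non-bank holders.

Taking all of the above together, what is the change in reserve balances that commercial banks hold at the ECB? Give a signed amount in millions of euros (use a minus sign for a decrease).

ECB balance sheet:
  Assets:      Securities +€411.5M, Loans to banks −€373M
  Liabilities: Bank reserves −€1214M, Currency in circulation +€796.5M, Government deposits +€456M
Commercial banking system:
  Assets:      Reserves at CB −€1214M
  Liabilities: Checkable deposits −€841M, Borrowings from CB −€373M
So the change in reserve balances that commercial banks hold at the ECB is -€1214 million.

-€1214 million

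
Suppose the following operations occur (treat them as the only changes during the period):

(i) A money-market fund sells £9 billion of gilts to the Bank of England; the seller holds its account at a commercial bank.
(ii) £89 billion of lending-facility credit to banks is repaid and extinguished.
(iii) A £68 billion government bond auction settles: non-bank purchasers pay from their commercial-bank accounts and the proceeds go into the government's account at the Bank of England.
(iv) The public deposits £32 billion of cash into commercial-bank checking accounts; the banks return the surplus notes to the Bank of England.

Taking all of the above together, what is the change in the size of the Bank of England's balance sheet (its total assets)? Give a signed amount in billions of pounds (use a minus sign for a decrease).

Bank of England balance sheet:
  Assets:      Securities +£9B, Loans to banks −£89B
  Liabilities: Bank reserves −£116B, Currency in circulation −£32B, Government deposits +£68B
Commercial banking system:
  Assets:      Reserves at CB −£116B
  Liabilities: Checkable deposits −£27B, Borrowings from CB −£89B
Change in total Bank of England assets = -£80 billion.

-£80 billion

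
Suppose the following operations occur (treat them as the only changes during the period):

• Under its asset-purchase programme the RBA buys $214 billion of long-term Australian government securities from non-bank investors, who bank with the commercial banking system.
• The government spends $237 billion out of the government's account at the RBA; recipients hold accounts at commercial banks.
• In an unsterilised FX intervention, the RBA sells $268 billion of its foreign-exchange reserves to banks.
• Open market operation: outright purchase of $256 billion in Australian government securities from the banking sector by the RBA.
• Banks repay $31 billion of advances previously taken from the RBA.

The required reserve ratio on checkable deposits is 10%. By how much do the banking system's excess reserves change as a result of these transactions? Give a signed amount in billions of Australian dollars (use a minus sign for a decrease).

Asset purchase (from non-banks) $214 billion: reserves +$214B, deposits +$214B.
Government spending $237 billion: reserves +$237B, deposits +$237B.
FX sale $268 billion: reserves −$268B, deposits 0.
OMO purchase (from banks) $256 billion: reserves +$256B, deposits 0.
Discount-window repayment $31 billion: reserves −$31B, deposits 0.
Totals: Δreserves = +$408B, Δdeposits = +$451B.
Δrequired reserves = 10% × +$451B = +$45.1B.
Δexcess reserves = Δreserves − Δrequired = +$408B − (+$45.1B) = +$362.9 billion.

+$362.9 billion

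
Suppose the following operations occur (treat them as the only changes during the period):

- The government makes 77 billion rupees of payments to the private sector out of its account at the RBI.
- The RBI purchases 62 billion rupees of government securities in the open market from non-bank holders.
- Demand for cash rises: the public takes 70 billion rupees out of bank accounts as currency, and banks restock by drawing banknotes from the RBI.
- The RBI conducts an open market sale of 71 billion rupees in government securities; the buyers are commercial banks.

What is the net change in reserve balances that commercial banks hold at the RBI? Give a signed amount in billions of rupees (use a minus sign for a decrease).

-2 billion

Government spending 77 billion rupees: government payments flow into bank reserve accounts → +77B.
Asset purchase (from non-banks) 62 billion rupees: the RBI pays by crediting reserve accounts → +62B.
Currency withdrawal 70 billion rupees: banks swap reserves for currency → −70B.
OMO sale (to banks) 71 billion rupees: the buying banks pay out of their reserve balances → −71B.
Net: 77 + 62 − 70 − 71 = -2 billion.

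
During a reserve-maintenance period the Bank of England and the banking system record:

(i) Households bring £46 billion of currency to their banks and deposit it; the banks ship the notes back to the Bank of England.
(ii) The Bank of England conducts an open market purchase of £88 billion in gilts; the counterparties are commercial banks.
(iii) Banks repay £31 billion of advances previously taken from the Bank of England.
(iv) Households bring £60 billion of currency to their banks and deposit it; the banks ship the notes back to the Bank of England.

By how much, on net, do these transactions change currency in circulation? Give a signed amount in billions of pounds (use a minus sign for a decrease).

-£106 billion

Currency deposit £46 billion: notes return to the central bank → −£46B.
OMO purchase (from banks) £88 billion: no currency enters or leaves circulation → 0.
Discount-window repayment £31 billion: no currency enters or leaves circulation → 0.
Currency deposit £60 billion: notes return to the central bank → −£60B.
Net: −46 + 0 + 0 − 60 = -£106 billion.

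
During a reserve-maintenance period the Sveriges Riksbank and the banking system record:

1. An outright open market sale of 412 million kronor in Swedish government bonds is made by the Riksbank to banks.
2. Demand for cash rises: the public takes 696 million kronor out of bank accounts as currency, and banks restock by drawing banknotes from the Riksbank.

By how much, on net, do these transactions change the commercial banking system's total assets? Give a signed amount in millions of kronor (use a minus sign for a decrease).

-696 million

Riksbank balance sheet:
  Assets:      Securities −412M
  Liabilities: Bank reserves −1108M, Currency in circulation +696M
Commercial banking system:
  Assets:      Reserves at CB −1108M, Securities +412M
  Liabilities: Checkable deposits −696M
Change in total bank assets = -696 million.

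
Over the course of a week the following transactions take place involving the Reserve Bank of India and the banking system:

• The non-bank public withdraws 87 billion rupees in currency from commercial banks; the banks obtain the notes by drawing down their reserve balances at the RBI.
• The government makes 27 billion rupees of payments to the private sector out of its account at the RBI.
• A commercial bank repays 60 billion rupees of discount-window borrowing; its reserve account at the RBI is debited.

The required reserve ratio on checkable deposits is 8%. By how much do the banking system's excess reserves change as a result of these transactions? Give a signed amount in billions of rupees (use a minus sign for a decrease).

Currency withdrawal 87 billion rupees: reserves −87B, deposits −87B.
Government spending 27 billion rupees: reserves +27B, deposits +27B.
Discount-window repayment 60 billion rupees: reserves −60B, deposits 0.
Totals: Δreserves = −120B, Δdeposits = −60B.
Δrequired reserves = 8% × −60B = −4.8B.
Δexcess reserves = Δreserves − Δrequired = −120B − (−4.8B) = -115.2 billion.

-115.2 billion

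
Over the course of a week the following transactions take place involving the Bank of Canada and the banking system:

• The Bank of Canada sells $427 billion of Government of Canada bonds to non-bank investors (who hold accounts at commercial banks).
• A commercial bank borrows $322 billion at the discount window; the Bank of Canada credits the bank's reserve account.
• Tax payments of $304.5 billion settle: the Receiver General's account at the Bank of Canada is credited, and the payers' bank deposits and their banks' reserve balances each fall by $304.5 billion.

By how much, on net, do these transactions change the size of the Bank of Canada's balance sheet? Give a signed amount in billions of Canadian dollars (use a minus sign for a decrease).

-$105 billion

Bank of Canada balance sheet:
  Assets:      Securities −$427B, Loans to banks +$322B
  Liabilities: Bank reserves −$409.5B, Government deposits +$304.5B
Commercial banking system:
  Assets:      Reserves at CB −$409.5B
  Liabilities: Checkable deposits −$731.5B, Borrowings from CB +$322B
Change in total Bank of Canada assets = -$105 billion.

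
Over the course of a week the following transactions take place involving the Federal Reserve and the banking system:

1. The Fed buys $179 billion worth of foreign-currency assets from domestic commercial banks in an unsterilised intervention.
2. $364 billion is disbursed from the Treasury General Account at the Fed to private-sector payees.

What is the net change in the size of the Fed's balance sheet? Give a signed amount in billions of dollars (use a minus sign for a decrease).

+$179 billion

FX purchase $179 billion: a Fed asset is acquired → +$179B.
Government spending $364 billion: only the composition of liabilities changes → 0.
Net: 179 + 0 = +$179 billion.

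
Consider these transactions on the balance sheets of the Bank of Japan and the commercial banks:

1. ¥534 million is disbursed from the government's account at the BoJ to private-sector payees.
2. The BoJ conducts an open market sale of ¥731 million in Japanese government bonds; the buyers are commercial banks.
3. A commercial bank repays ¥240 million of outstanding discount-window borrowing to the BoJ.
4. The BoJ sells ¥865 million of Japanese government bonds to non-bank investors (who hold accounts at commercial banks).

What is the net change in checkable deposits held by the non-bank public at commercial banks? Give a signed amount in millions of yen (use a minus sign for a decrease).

BoJ balance sheet:
  Assets:      Securities −¥1596M, Loans to banks −¥240M
  Liabilities: Bank reserves −¥1302M, Government deposits −¥534M
Commercial banking system:
  Assets:      Reserves at CB −¥1302M, Securities +¥731M
  Liabilities: Checkable deposits −¥331M, Borrowings from CB −¥240M
So the change in checkable deposits held by the non-bank public at commercial banks is -¥331 million.

-¥331 million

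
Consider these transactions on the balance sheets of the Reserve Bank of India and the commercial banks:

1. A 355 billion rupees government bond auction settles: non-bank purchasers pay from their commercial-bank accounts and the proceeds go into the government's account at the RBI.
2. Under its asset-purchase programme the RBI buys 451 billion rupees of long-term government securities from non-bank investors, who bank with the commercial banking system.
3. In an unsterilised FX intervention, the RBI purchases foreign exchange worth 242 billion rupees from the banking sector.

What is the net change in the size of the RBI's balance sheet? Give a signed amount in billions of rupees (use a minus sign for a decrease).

+693 billion

RBI balance sheet:
  Assets:      Securities +451B, Foreign assets +242B
  Liabilities: Bank reserves +338B, Government deposits +355B
Commercial banking system:
  Assets:      Reserves at CB +338B, Foreign assets −242B
  Liabilities: Checkable deposits +96B
Change in total RBI assets = +693 billion.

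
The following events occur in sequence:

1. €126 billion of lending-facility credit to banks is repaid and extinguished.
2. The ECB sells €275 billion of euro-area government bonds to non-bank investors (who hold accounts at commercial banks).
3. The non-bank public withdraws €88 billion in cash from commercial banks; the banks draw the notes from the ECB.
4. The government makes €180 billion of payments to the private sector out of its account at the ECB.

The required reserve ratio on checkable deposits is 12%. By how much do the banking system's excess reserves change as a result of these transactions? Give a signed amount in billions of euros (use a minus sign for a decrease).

Discount-window repayment €126 billion: reserves −€126B, deposits 0.
Asset sale (to non-banks) €275 billion: reserves −€275B, deposits −€275B.
Currency withdrawal €88 billion: reserves −€88B, deposits −€88B.
Government spending €180 billion: reserves +€180B, deposits +€180B.
Totals: Δreserves = −€309B, Δdeposits = −€183B.
Δrequired reserves = 12% × −€183B = −€21.96B.
Δexcess reserves = Δreserves − Δrequired = −€309B − (−€21.96B) = -€287.04 billion.

-€287.04 billion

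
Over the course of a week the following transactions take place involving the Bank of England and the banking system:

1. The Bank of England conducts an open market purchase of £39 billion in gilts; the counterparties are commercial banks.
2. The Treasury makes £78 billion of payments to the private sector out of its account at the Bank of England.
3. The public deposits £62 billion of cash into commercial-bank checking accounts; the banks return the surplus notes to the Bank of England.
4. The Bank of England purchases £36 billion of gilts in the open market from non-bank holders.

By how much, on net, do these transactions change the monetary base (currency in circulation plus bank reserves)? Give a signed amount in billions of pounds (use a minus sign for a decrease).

Bank of England balance sheet:
  Assets:      Securities +£75B
  Liabilities: Bank reserves +£215B, Currency in circulation −£62B, Government deposits −£78B
Commercial banking system:
  Assets:      Reserves at CB +£215B, Securities −£39B
  Liabilities: Checkable deposits +£176B
Monetary base = currency + reserves: −£62B + (+£215B) = +£153 billion.

+£153 billion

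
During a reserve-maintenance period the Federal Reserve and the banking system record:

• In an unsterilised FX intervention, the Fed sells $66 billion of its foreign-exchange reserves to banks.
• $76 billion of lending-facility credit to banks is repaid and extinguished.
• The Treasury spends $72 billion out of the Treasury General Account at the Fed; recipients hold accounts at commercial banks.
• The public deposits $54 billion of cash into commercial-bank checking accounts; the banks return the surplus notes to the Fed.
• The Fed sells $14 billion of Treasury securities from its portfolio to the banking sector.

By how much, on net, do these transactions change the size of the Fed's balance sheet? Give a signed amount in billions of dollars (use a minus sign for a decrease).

-$156 billion

Fed balance sheet:
  Assets:      Securities −$14B, Loans to banks −$76B, Foreign assets −$66B
  Liabilities: Bank reserves −$30B, Currency in circulation −$54B, Government deposits −$72B
Commercial banking system:
  Assets:      Reserves at CB −$30B, Securities +$14B, Foreign assets +$66B
  Liabilities: Checkable deposits +$126B, Borrowings from CB −$76B
Change in total Fed assets = -$156 billion.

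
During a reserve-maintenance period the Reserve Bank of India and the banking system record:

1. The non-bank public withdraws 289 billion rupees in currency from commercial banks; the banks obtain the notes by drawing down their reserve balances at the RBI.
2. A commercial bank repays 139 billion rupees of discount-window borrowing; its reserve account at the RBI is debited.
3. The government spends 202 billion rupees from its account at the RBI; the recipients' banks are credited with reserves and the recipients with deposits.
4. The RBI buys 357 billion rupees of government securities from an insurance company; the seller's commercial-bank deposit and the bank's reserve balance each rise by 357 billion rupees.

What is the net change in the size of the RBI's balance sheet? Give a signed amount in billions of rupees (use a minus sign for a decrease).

Currency withdrawal 289 billion rupees: only the composition of liabilities changes → 0.
Discount-window repayment 139 billion rupees: an RBI asset is shed → −139B.
Government spending 202 billion rupees: only the composition of liabilities changes → 0.
Asset purchase (from non-banks) 357 billion rupees: an RBI asset is acquired → +357B.
Net: 0 − 139 + 0 + 357 = +218 billion.

+218 billion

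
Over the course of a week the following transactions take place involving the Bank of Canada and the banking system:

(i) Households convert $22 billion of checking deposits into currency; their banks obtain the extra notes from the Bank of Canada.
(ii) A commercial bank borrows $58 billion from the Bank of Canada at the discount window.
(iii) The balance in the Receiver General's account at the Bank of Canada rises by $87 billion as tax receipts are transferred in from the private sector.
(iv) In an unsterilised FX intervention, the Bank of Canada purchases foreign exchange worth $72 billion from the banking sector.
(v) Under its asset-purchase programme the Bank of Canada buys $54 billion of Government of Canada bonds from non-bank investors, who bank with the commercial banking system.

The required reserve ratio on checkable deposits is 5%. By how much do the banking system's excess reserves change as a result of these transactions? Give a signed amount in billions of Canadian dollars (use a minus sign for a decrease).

+$77.75 billion

Currency withdrawal $22 billion: reserves −$22B, deposits −$22B.
Discount-window loan $58 billion: reserves +$58B, deposits 0.
Government account inflow $87 billion: reserves −$87B, deposits −$87B.
FX purchase $72 billion: reserves +$72B, deposits 0.
Asset purchase (from non-banks) $54 billion: reserves +$54B, deposits +$54B.
Totals: Δreserves = +$75B, Δdeposits = −$55B.
Δrequired reserves = 5% × −$55B = −$2.75B.
Δexcess reserves = Δreserves − Δrequired = +$75B − (−$2.75B) = +$77.75 billion.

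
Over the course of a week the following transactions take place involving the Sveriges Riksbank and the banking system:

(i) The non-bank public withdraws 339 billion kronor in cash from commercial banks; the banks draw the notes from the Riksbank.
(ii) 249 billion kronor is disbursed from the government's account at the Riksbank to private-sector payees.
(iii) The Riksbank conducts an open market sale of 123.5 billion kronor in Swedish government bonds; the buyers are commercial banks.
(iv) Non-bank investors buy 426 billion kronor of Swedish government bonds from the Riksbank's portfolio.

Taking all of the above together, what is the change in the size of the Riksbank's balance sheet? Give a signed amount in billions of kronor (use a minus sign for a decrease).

Riksbank balance sheet:
  Assets:      Securities −549.5B
  Liabilities: Bank reserves −639.5B, Currency in circulation +339B, Government deposits −249B
Change in total Riksbank assets = -549.5 billion.

-549.5 billion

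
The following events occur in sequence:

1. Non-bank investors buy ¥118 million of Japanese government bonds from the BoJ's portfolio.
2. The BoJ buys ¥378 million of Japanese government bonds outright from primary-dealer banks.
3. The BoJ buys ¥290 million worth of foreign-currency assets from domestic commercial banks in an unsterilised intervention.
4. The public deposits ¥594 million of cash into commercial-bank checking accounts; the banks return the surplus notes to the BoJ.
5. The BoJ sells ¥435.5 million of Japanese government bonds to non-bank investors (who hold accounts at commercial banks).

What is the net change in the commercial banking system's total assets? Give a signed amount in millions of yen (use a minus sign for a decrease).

Asset sale (to non-banks) ¥118 million: bank balance sheets shrink → −¥118M.
OMO purchase (from banks) ¥378 million: just an asset swap on bank balance sheets → 0.
FX purchase ¥290 million: just an asset swap on bank balance sheets → 0.
Currency deposit ¥594 million: bank balance sheets expand → +¥594M.
Asset sale (to non-banks) ¥435.5 million: bank balance sheets shrink → −¥435.5M.
Net: −118 + 0 + 0 + 594 − 435.5 = +¥40.5 million.

+¥40.5 million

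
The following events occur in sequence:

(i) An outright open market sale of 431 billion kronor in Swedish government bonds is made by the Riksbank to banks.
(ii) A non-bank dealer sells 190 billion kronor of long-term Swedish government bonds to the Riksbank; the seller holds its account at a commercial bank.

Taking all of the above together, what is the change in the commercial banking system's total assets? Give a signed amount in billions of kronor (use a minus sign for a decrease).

OMO sale (to banks) 431 billion kronor: just an asset swap on bank balance sheets → 0.
Asset purchase (from non-banks) 190 billion kronor: bank balance sheets expand → +190B.
Net: 0 + 190 = +190 billion.

+190 billion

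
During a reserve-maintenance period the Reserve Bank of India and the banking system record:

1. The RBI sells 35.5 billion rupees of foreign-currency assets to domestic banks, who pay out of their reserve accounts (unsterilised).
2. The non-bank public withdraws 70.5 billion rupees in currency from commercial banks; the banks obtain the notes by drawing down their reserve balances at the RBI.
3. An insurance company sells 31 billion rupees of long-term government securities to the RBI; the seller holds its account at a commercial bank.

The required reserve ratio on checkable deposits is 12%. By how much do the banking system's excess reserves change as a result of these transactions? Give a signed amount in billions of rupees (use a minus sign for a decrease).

FX sale 35.5 billion rupees: reserves −35.5B, deposits 0.
Currency withdrawal 70.5 billion rupees: reserves −70.5B, deposits −70.5B.
Asset purchase (from non-banks) 31 billion rupees: reserves +31B, deposits +31B.
Totals: Δreserves = −75B, Δdeposits = −39.5B.
Δrequired reserves = 12% × −39.5B = −4.74B.
Δexcess reserves = Δreserves − Δrequired = −75B − (−4.74B) = -70.26 billion.

-70.26 billion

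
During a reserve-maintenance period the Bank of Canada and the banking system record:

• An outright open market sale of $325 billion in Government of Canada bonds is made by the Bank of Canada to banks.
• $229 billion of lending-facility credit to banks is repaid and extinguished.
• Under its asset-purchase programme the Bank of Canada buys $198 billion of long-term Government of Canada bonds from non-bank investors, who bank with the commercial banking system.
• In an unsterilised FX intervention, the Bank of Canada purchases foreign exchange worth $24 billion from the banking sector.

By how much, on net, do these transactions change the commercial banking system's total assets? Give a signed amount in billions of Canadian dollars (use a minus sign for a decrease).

OMO sale (to banks) $325 billion: just an asset swap on bank balance sheets → 0.
Discount-window repayment $229 billion: bank balance sheets shrink → −$229B.
Asset purchase (from non-banks) $198 billion: bank balance sheets expand → +$198B.
FX purchase $24 billion: just an asset swap on bank balance sheets → 0.
Net: 0 − 229 + 198 + 0 = -$31 billion.

-$31 billion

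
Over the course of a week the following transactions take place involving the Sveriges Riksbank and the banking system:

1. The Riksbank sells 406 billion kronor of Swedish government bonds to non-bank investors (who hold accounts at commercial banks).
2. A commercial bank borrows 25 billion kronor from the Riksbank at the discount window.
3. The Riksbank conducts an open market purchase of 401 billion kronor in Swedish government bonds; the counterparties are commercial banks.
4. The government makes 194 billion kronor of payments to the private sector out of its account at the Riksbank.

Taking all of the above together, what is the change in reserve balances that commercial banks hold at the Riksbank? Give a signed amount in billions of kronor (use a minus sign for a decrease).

Asset sale (to non-banks) 406 billion kronor: the non-bank buyers' banks settle from reserves → −406B.
Discount-window loan 25 billion kronor: the loan is credited to the bank's reserve account → +25B.
OMO purchase (from banks) 401 billion kronor: the Riksbank pays by crediting reserve accounts → +401B.
Government spending 194 billion kronor: government payments flow into bank reserve accounts → +194B.
Net: −406 + 25 + 401 + 194 = +214 billion.

+214 billion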